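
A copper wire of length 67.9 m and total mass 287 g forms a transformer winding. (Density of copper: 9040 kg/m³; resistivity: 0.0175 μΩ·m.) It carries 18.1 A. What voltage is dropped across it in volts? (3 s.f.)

ρ = 0.0175 μΩ·m = 1.75×10^-8 Ω·m
A = m/(density·L) = 0.287/(9040×67.9) = 4.6757e-07 m²
R = ρL/A = (1.75×10^-8)(67.9)/(4.6757e-07) = 2.541 Ω
V = IR = 18.1 × 2.541 = 46.0 V

46.0 V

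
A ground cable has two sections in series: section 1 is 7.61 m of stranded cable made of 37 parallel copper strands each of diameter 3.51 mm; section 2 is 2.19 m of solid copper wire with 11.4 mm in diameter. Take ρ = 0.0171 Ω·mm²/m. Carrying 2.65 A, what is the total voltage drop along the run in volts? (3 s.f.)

ρ = 0.0171 Ω·mm²/m = 1.71×10^-8 Ω·m
Section 1: A_strand = π(1.7550e-03)² = 9.676e-06 m²; R₁ = ρL/(N·A_s) = (1.71×10^-8)(7.61)/(37×9.676e-06) = 3.635×10^-4 Ω
Section 2: A = π(d/2)² = π(5.7000e-03 m)² = 1.021e-04 m²
R₂ = (1.71×10^-8)(2.19)/(1.021e-04) = 3.669×10^-4 Ω
R = R₁ + R₂ = 7.304×10^-4 Ω
V = IR = 2.65 × 7.304×10^-4 = 0.00194 V

0.00194 V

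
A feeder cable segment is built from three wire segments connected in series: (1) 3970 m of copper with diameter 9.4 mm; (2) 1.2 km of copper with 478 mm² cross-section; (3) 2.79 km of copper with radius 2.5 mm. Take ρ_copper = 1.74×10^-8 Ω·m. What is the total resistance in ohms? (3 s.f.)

3.51 Ω

Seg 1: A = π(d/2)² = π(4.7000e-03 m)² = 6.940e-05 m²
R_1 = (1.74×10^-8)(3970)/(6.940e-05) = 0.9954 Ω
Seg 2: A = 478 mm² = 4.780e-04 m²
R_2 = (1.74×10^-8)(1200)/(4.780e-04) = 0.04368 Ω
Seg 3: A = πr² = π(2.5000e-03 m)² = 1.963e-05 m²
R_3 = (1.74×10^-8)(2790)/(1.963e-05) = 2.472 Ω
R_total = R_1 + R_2 + R_3 = 3.51 Ω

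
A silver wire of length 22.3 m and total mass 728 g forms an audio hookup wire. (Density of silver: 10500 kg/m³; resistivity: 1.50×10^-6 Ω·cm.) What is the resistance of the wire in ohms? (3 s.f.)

0.108 Ω

ρ = 1.50×10^-6 Ω·cm = 1.50×10^-8 Ω·m
A = m/(density·L) = 0.728/(10500×22.3) = 3.1091e-06 m²
R = ρL/A = (1.50×10^-8)(22.3)/(3.1091e-06) = 0.108 Ω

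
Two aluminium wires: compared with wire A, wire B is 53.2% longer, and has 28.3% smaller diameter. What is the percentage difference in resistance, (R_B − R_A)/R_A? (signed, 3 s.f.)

R ∝ L/d², so R_B/R_A = (1 + 53.2/100) × (1 − 28.3/100)⁻²
= 1.532 × 1.945 = 2.98
(R_B − R_A)/R_A = 2.98 − 1 = 198%

198%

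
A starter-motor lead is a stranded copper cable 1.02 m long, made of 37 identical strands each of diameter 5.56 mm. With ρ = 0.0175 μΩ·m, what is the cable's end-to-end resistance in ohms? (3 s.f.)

ρ = 0.0175 μΩ·m = 1.75×10^-8 Ω·m
A_strand = π(2.7800e-03 m)² = 2.428e-05 m²
R_strand = ρL/A = (1.75×10^-8)(1.02)/(2.428e-05) = 7.352×10^-4 Ω
R_total = R_strand/N = 7.352×10^-4/37 = 1.99×10^-5 Ω

1.99×10^-5 Ω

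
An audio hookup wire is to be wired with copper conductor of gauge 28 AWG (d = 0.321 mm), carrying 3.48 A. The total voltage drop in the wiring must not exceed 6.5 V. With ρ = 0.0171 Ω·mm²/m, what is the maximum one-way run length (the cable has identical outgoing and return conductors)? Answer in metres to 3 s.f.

ρ = 0.0171 Ω·mm²/m = 1.71×10^-8 Ω·m
A = π(0.321/2 mm)² = π(1.6050e-04 m)² = 8.093e-08 m²
L_max = V_max·A/(2·ρI) = (6.5)(8.093e-08)/(2×1.71×10^-8×3.48) = 4.42 m

4.42 m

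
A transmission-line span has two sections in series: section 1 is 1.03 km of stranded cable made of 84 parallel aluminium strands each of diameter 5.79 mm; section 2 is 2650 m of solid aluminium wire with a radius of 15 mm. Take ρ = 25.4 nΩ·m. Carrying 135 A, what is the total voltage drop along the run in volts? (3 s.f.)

14.5 V

ρ = 25.4 nΩ·m = 2.54×10^-8 Ω·m
Section 1: A_strand = π(2.8950e-03)² = 2.633e-05 m²; R₁ = ρL/(N·A_s) = (2.54×10^-8)(1030)/(84×2.633e-05) = 0.01183 Ω
Section 2: A = πr² = π(1.5000e-02 m)² = 7.069e-04 m²
R₂ = (2.54×10^-8)(2650)/(7.069e-04) = 0.09522 Ω
R = R₁ + R₂ = 0.1071 Ω
V = IR = 135 × 0.1071 = 14.5 V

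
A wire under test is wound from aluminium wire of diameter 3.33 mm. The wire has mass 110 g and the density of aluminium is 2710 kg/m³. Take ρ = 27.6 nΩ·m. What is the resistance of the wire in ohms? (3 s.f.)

ρ = 27.6 nΩ·m = 2.76×10^-8 Ω·m
A = π(d/2)² = π(1.6650e-03 m)² = 8.7092e-06 m²
L = m/(density·A) = 0.11/(2710×8.7092e-06) = 4.661 m
R = ρL/A = (2.76×10^-8)(4.661)/(8.7092e-06) = 0.0148 Ω

0.0148 Ω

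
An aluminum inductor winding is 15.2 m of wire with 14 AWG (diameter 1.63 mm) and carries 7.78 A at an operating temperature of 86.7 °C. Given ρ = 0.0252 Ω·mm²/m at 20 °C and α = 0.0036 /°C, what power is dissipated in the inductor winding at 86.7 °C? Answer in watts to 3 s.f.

13.8 W

ρ = 0.0252 Ω·mm²/m = 2.52×10^-8 Ω·m
A = π(1.63/2 mm)² = π(8.1500e-04 m)² = 2.087e-06 m²
R₍20₎ = ρL/A = (2.52×10^-8)(15.2)/(2.087e-06) = 0.1836 Ω
R₍86.7₎ = R₍20₎(1 + αΔT) = 0.1836 × (1 + 0.0036×66.7) = 0.2276 Ω
P = I²R = (7.78)² × 0.2276 = 13.8 W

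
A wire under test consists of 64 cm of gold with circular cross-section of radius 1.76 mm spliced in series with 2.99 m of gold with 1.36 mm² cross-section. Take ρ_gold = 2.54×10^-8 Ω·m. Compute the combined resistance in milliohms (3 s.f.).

Segment 1: A = πr² = π(1.7600e-03 m)² = 9.731e-06 m²
R₁ = ρL/A = (2.54×10^-8)(0.64)/(9.731e-06) = 0.00167 Ω
Segment 2: A = 1.36 mm² = 1.360e-06 m²
R₂ = (2.54×10^-8)(2.99)/(1.360e-06) = 0.05584 Ω
R = R₁ + R₂ = 57.5 mΩ

57.5 mΩ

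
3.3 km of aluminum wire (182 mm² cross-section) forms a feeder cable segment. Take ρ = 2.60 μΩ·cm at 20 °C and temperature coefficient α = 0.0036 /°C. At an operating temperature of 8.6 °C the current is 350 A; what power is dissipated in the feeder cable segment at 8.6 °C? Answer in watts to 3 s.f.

ρ = 2.60 μΩ·cm = 2.60×10^-8 Ω·m
A = 182 mm² = 1.820e-04 m²
R₍20₎ = ρL/A = (2.60×10^-8)(3300)/(1.820e-04) = 0.4714 Ω
R₍8.6₎ = R₍20₎(1 + αΔT) = 0.4714 × (1 + 0.0036×-11.4) = 0.4521 Ω
P = I²R = (350)² × 0.4521 = 55400 W

55400 W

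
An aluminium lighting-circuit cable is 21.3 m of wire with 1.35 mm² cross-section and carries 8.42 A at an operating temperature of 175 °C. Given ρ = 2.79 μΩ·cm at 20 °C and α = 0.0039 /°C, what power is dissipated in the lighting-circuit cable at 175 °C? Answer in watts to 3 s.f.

ρ = 2.79 μΩ·cm = 2.79×10^-8 Ω·m
A = 1.35 mm² = 1.350e-06 m²
R₍20₎ = ρL/A = (2.79×10^-8)(21.3)/(1.350e-06) = 0.4402 Ω
R₍175₎ = R₍20₎(1 + αΔT) = 0.4402 × (1 + 0.0039×155) = 0.7063 Ω
P = I²R = (8.42)² × 0.7063 = 50.1 W

50.1 W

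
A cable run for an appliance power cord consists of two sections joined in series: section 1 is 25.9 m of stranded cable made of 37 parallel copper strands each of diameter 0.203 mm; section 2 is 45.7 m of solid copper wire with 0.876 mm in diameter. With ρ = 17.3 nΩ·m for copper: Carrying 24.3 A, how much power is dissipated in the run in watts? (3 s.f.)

996 W

ρ = 17.3 nΩ·m = 1.73×10^-8 Ω·m
Section 1: A_strand = π(1.0150e-04)² = 3.237e-08 m²; R₁ = ρL/(N·A_s) = (1.73×10^-8)(25.9)/(37×3.237e-08) = 0.3742 Ω
Section 2: A = π(d/2)² = π(4.3800e-04 m)² = 6.027e-07 m²
R₂ = (1.73×10^-8)(45.7)/(6.027e-07) = 1.312 Ω
R = R₁ + R₂ = 1.686 Ω
P = I²R = (24.3)² × 1.686 = 996 W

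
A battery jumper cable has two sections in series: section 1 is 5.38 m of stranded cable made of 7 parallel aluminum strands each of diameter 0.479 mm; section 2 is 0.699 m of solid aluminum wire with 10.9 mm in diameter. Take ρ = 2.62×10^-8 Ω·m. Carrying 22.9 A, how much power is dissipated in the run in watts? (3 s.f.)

58.7 W

Section 1: A_strand = π(2.3950e-04)² = 1.802e-07 m²; R₁ = ρL/(N·A_s) = (2.62×10^-8)(5.38)/(7×1.802e-07) = 0.1117 Ω
Section 2: A = π(d/2)² = π(5.4500e-03 m)² = 9.331e-05 m²
R₂ = (2.62×10^-8)(0.699)/(9.331e-05) = 1.963×10^-4 Ω
R = R₁ + R₂ = 0.1119 Ω
P = I²R = (22.9)² × 0.1119 = 58.7 W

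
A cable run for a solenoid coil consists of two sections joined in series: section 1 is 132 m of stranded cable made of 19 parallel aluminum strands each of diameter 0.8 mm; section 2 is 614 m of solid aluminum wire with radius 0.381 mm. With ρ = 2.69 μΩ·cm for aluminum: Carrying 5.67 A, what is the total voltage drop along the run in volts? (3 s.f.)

207 V

ρ = 2.69 μΩ·cm = 2.69×10^-8 Ω·m
Section 1: A_strand = π(4.0000e-04)² = 5.027e-07 m²; R₁ = ρL/(N·A_s) = (2.69×10^-8)(132)/(19×5.027e-07) = 0.3718 Ω
Section 2: A = πr² = π(3.8100e-04 m)² = 4.560e-07 m²
R₂ = (2.69×10^-8)(614)/(4.560e-07) = 36.22 Ω
R = R₁ + R₂ = 36.59 Ω
V = IR = 5.67 × 36.59 = 207 V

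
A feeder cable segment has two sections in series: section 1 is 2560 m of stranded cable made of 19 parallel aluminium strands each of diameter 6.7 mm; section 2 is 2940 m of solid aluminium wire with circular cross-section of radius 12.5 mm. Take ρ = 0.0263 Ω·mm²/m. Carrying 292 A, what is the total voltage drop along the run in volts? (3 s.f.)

ρ = 0.0263 Ω·mm²/m = 2.63×10^-8 Ω·m
Section 1: A_strand = π(3.3500e-03)² = 3.526e-05 m²; R₁ = ρL/(N·A_s) = (2.63×10^-8)(2560)/(19×3.526e-05) = 0.1005 Ω
Section 2: A = πr² = π(1.2500e-02 m)² = 4.909e-04 m²
R₂ = (2.63×10^-8)(2940)/(4.909e-04) = 0.1575 Ω
R = R₁ + R₂ = 0.258 Ω
V = IR = 292 × 0.258 = 75.3 V

75.3 V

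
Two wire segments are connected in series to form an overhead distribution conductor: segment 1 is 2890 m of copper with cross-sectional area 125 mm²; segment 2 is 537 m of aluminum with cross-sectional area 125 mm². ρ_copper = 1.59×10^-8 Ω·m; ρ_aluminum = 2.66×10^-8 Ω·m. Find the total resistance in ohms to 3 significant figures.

0.482 Ω

Segment 1: A = 125 mm² = 1.250e-04 m²
R₁ = ρL/A = (1.59×10^-8)(2890)/(1.250e-04) = 0.3676 Ω
R₂ = (2.66×10^-8)(537)/(1.250e-04) = 0.1143 Ω
R = R₁ + R₂ = 0.482 Ω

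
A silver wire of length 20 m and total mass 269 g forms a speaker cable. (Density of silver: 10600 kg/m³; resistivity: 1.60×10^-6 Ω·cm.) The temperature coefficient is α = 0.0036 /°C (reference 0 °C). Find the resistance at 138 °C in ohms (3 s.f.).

0.377 Ω

ρ = 1.60×10^-6 Ω·cm = 1.60×10^-8 Ω·m
A = m/(density·L) = 0.269/(10600×20) = 1.2689e-06 m²
R = ρL/A = (1.60×10^-8)(20)/(1.2689e-06) = 0.2522 Ω
R(138 °C) = 0.2522 × (1 + 0.0036×138) = 0.377 Ω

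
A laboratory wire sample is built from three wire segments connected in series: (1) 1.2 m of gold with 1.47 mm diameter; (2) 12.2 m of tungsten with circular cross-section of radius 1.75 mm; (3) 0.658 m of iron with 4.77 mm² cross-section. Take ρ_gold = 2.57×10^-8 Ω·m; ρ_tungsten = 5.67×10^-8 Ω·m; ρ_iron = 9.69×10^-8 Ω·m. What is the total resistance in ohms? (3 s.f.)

0.103 Ω

Seg 1: A = π(d/2)² = π(7.3500e-04 m)² = 1.697e-06 m²
R_1 = (2.57×10^-8)(1.2)/(1.697e-06) = 0.01817 Ω
Seg 2: A = πr² = π(1.7500e-03 m)² = 9.621e-06 m²
R_2 = (5.67×10^-8)(12.2)/(9.621e-06) = 0.0719 Ω
Seg 3: A = 4.77 mm² = 4.770e-06 m²
R_3 = (9.69×10^-8)(0.658)/(4.770e-06) = 0.01337 Ω
R_total = R_1 + R_2 + R_3 = 0.103 Ω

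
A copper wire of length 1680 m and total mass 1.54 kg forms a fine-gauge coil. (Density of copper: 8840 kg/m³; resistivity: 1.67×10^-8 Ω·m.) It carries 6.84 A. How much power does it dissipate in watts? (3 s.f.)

A = m/(density·L) = 1.54/(8840×1680) = 1.0370e-07 m²
R = ρL/A = (1.67×10^-8)(1680)/(1.0370e-07) = 270.6 Ω
P = I²R = (6.84)² × 270.6 = 12700 W

12700 W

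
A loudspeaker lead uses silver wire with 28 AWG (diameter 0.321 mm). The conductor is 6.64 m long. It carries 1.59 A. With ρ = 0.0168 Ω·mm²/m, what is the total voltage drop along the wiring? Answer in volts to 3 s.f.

2.19 V

ρ = 0.0168 Ω·mm²/m = 1.68×10^-8 Ω·m
A = π(0.321/2 mm)² = π(1.6050e-04 m)² = 8.093e-08 m²
R = ρL/A = (1.68×10^-8)(6.64)/(8.093e-08) = 1.378 Ω
V = IR = 1.59 × 1.378 = 2.19 V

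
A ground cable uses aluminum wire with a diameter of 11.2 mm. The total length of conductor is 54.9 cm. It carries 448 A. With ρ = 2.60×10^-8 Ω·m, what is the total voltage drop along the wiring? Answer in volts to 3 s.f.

A = π(d/2)² = π(5.6000e-03 m)² = 9.852e-05 m²
R = ρL/A = (2.60×10^-8)(0.549)/(9.852e-05) = 1.449×10^-4 Ω
V = IR = 448 × 1.449×10^-4 = 0.0649 V

0.0649 V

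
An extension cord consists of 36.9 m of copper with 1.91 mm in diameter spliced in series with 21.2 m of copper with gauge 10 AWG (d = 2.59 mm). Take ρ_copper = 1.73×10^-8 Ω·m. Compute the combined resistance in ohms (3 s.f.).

0.292 Ω

Segment 1: A = π(d/2)² = π(9.5500e-04 m)² = 2.865e-06 m²
R₁ = ρL/A = (1.73×10^-8)(36.9)/(2.865e-06) = 0.2228 Ω
Segment 2: A = π(2.59/2 mm)² = π(1.2950e-03 m)² = 5.269e-06 m²
R₂ = (1.73×10^-8)(21.2)/(5.269e-06) = 0.06961 Ω
R = R₁ + R₂ = 0.292 Ω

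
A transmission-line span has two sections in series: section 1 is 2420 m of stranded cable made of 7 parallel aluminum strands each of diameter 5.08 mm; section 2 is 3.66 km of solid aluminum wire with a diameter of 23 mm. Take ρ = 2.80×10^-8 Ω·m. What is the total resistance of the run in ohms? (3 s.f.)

Section 1: A_strand = π(2.5400e-03)² = 2.027e-05 m²; R₁ = ρL/(N·A_s) = (2.80×10^-8)(2420)/(7×2.027e-05) = 0.4776 Ω
Section 2: A = π(d/2)² = π(1.1500e-02 m)² = 4.155e-04 m²
R₂ = (2.80×10^-8)(3660)/(4.155e-04) = 0.2467 Ω
R = R₁ + R₂ = 0.724 Ω

0.724 Ω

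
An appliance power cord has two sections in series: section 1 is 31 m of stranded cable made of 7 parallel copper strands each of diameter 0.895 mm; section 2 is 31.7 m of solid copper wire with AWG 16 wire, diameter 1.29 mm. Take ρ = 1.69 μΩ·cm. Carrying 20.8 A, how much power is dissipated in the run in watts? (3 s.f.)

ρ = 1.69 μΩ·cm = 1.69×10^-8 Ω·m
Section 1: A_strand = π(4.4750e-04)² = 6.291e-07 m²; R₁ = ρL/(N·A_s) = (1.69×10^-8)(31)/(7×6.291e-07) = 0.119 Ω
Section 2: A = π(1.29/2 mm)² = π(6.4500e-04 m)² = 1.307e-06 m²
R₂ = (1.69×10^-8)(31.7)/(1.307e-06) = 0.4099 Ω
R = R₁ + R₂ = 0.5289 Ω
P = I²R = (20.8)² × 0.5289 = 229 W

229 W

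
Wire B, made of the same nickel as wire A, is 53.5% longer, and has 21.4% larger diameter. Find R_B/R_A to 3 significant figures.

R ∝ L/d², so R_B/R_A = (1 + 53.5/100) × (1 + 21.4/100)⁻²
= 1.535 × 0.6785 = 1.04

1.04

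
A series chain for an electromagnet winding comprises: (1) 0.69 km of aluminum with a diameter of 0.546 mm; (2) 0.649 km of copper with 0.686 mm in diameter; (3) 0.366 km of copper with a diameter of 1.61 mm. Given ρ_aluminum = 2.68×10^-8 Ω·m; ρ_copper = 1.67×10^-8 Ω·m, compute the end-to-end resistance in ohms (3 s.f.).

Seg 1: A = π(d/2)² = π(2.7300e-04 m)² = 2.341e-07 m²
R_1 = (2.68×10^-8)(690)/(2.341e-07) = 78.98 Ω
Seg 2: A = π(d/2)² = π(3.4300e-04 m)² = 3.696e-07 m²
R_2 = (1.67×10^-8)(649)/(3.696e-07) = 29.32 Ω
Seg 3: A = π(d/2)² = π(8.0500e-04 m)² = 2.036e-06 m²
R_3 = (1.67×10^-8)(366)/(2.036e-06) = 3.002 Ω
R_total = R_1 + R_2 + R_3 = 111 Ω

111 Ω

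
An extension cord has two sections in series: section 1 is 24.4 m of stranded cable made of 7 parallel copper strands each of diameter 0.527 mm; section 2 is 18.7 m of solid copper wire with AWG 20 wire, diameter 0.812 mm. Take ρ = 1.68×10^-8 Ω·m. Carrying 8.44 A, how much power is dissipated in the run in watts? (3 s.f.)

Section 1: A_strand = π(2.6350e-04)² = 2.181e-07 m²; R₁ = ρL/(N·A_s) = (1.68×10^-8)(24.4)/(7×2.181e-07) = 0.2685 Ω
Section 2: A = π(0.812/2 mm)² = π(4.0600e-04 m)² = 5.178e-07 m²
R₂ = (1.68×10^-8)(18.7)/(5.178e-07) = 0.6067 Ω
R = R₁ + R₂ = 0.8751 Ω
P = I²R = (8.44)² × 0.8751 = 62.3 W

62.3 W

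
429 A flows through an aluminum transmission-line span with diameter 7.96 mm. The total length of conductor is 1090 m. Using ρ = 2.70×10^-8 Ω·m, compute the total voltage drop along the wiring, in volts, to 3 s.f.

254 V

A = π(d/2)² = π(3.9800e-03 m)² = 4.976e-05 m²
R = ρL/A = (2.70×10^-8)(1090)/(4.976e-05) = 0.5914 Ω
V = IR = 429 × 0.5914 = 254 V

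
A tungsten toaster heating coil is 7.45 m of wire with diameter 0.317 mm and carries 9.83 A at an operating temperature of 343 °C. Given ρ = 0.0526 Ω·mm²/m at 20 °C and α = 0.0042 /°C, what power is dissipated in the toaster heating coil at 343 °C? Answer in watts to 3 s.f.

1130 W

ρ = 0.0526 Ω·mm²/m = 5.26×10^-8 Ω·m
A = π(d/2)² = π(1.5850e-04 m)² = 7.892e-08 m²
R₍20₎ = ρL/A = (5.26×10^-8)(7.45)/(7.892e-08) = 4.965 Ω
R₍343₎ = R₍20₎(1 + αΔT) = 4.965 × (1 + 0.0042×323) = 11.7 Ω
P = I²R = (9.83)² × 11.7 = 1130 W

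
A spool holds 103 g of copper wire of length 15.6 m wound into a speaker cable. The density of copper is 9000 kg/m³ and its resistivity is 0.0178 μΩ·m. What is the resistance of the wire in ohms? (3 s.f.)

0.379 Ω

ρ = 0.0178 μΩ·m = 1.78×10^-8 Ω·m
A = m/(density·L) = 0.103/(9000×15.6) = 7.3362e-07 m²
R = ρL/A = (1.78×10^-8)(15.6)/(7.3362e-07) = 0.379 Ω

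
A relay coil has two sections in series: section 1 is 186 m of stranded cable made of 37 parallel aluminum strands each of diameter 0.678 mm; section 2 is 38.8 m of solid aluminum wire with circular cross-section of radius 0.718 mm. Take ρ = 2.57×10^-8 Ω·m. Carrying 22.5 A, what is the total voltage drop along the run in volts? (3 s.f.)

21.9 V

Section 1: A_strand = π(3.3900e-04)² = 3.610e-07 m²; R₁ = ρL/(N·A_s) = (2.57×10^-8)(186)/(37×3.610e-07) = 0.3578 Ω
Section 2: A = πr² = π(7.1800e-04 m)² = 1.620e-06 m²
R₂ = (2.57×10^-8)(38.8)/(1.620e-06) = 0.6157 Ω
R = R₁ + R₂ = 0.9735 Ω
V = IR = 22.5 × 0.9735 = 21.9 V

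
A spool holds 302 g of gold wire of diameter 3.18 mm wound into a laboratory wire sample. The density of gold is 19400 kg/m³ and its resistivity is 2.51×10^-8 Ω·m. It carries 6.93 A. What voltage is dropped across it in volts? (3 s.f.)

0.0429 V

A = π(d/2)² = π(1.5900e-03 m)² = 7.9423e-06 m²
L = m/(density·A) = 0.302/(19400×7.9423e-06) = 1.96 m
R = ρL/A = (2.51×10^-8)(1.96)/(7.9423e-06) = 0.006194 Ω
V = IR = 6.93 × 0.006194 = 0.0429 V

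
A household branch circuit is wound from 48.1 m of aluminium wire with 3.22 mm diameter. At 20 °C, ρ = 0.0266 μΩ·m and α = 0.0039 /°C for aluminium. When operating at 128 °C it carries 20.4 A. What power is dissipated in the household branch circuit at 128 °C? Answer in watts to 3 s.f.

ρ = 0.0266 μΩ·m = 2.66×10^-8 Ω·m
A = π(d/2)² = π(1.6100e-03 m)² = 8.143e-06 m²
R₍20₎ = ρL/A = (2.66×10^-8)(48.1)/(8.143e-06) = 0.1571 Ω
R₍128₎ = R₍20₎(1 + αΔT) = 0.1571 × (1 + 0.0039×108) = 0.2233 Ω
P = I²R = (20.4)² × 0.2233 = 92.9 W

92.9 W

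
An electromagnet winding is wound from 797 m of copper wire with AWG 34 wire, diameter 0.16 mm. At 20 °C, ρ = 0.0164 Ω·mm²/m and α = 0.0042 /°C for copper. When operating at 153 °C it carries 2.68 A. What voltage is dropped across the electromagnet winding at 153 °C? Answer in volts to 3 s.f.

2720 V

ρ = 0.0164 Ω·mm²/m = 1.64×10^-8 Ω·m
A = π(0.16/2 mm)² = π(8.0000e-05 m)² = 2.011e-08 m²
R₍20₎ = ρL/A = (1.64×10^-8)(797)/(2.011e-08) = 650.1 Ω
R₍153₎ = R₍20₎(1 + αΔT) = 650.1 × (1 + 0.0042×133) = 1013 Ω
V = IR = 2.68 × 1013 = 2720 V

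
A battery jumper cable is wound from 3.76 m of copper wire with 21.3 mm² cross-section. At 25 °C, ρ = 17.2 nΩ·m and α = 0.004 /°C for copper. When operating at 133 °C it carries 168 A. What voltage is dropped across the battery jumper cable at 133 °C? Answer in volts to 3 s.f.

0.730 V

ρ = 17.2 nΩ·m = 1.72×10^-8 Ω·m
A = 21.3 mm² = 2.130e-05 m²
R₍25₎ = ρL/A = (1.72×10^-8)(3.76)/(2.130e-05) = 0.003036 Ω
R₍133₎ = R₍25₎(1 + αΔT) = 0.003036 × (1 + 0.004×108) = 0.004348 Ω
V = IR = 168 × 0.004348 = 0.730 V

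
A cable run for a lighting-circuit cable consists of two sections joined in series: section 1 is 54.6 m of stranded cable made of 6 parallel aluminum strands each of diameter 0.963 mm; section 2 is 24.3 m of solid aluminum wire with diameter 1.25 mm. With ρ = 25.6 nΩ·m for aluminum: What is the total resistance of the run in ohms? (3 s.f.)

0.827 Ω

ρ = 25.6 nΩ·m = 2.56×10^-8 Ω·m
Section 1: A_strand = π(4.8150e-04)² = 7.284e-07 m²; R₁ = ρL/(N·A_s) = (2.56×10^-8)(54.6)/(6×7.284e-07) = 0.3198 Ω
Section 2: A = π(d/2)² = π(6.2500e-04 m)² = 1.227e-06 m²
R₂ = (2.56×10^-8)(24.3)/(1.227e-06) = 0.5069 Ω
R = R₁ + R₂ = 0.827 Ω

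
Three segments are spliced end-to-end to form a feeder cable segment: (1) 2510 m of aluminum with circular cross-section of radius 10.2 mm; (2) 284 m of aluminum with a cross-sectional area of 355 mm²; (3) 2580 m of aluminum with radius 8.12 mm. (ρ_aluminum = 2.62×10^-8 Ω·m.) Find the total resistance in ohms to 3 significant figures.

0.548 Ω

Seg 1: A = πr² = π(1.0200e-02 m)² = 3.269e-04 m²
R_1 = (2.62×10^-8)(2510)/(3.269e-04) = 0.2012 Ω
Seg 2: A = 355 mm² = 3.550e-04 m²
R_2 = (2.62×10^-8)(284)/(3.550e-04) = 0.02096 Ω
Seg 3: A = πr² = π(8.1200e-03 m)² = 2.071e-04 m²
R_3 = (2.62×10^-8)(2580)/(2.071e-04) = 0.3263 Ω
R_total = R_1 + R_2 + R_3 = 0.548 Ω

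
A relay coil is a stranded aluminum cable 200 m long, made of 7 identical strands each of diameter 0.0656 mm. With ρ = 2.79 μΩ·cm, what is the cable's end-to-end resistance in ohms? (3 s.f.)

ρ = 2.79 μΩ·cm = 2.79×10^-8 Ω·m
A_strand = π(3.2800e-05 m)² = 3.380e-09 m²
R_strand = ρL/A = (2.79×10^-8)(200)/(3.380e-09) = 1651 Ω
R_total = R_strand/N = 1651/7 = 236 Ω

236 Ω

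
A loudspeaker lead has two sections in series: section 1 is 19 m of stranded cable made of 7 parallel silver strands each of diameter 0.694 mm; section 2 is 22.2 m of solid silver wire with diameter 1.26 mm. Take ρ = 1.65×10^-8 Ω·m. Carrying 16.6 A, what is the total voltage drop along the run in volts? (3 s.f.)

Section 1: A_strand = π(3.4700e-04)² = 3.783e-07 m²; R₁ = ρL/(N·A_s) = (1.65×10^-8)(19)/(7×3.783e-07) = 0.1184 Ω
Section 2: A = π(d/2)² = π(6.3000e-04 m)² = 1.247e-06 m²
R₂ = (1.65×10^-8)(22.2)/(1.247e-06) = 0.2938 Ω
R = R₁ + R₂ = 0.4122 Ω
V = IR = 16.6 × 0.4122 = 6.84 V

6.84 V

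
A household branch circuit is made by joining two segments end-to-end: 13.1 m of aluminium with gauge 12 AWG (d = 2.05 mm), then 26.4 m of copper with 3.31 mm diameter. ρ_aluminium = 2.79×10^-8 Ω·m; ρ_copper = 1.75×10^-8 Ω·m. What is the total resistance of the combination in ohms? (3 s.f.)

Segment 1: A = π(2.05/2 mm)² = π(1.0250e-03 m)² = 3.301e-06 m²
R₁ = ρL/A = (2.79×10^-8)(13.1)/(3.301e-06) = 0.1107 Ω
Segment 2: A = π(d/2)² = π(1.6550e-03 m)² = 8.605e-06 m²
R₂ = (1.75×10^-8)(26.4)/(8.605e-06) = 0.05369 Ω
R = R₁ + R₂ = 0.164 Ω

0.164 Ω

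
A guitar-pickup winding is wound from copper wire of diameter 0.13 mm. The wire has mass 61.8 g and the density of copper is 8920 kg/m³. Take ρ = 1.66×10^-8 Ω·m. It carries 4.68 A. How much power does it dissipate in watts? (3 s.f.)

14300 W

A = π(d/2)² = π(6.5000e-05 m)² = 1.3273e-08 m²
L = m/(density·A) = 0.0618/(8920×1.3273e-08) = 522 m
R = ρL/A = (1.66×10^-8)(522)/(1.3273e-08) = 652.8 Ω
P = I²R = (4.68)² × 652.8 = 14300 W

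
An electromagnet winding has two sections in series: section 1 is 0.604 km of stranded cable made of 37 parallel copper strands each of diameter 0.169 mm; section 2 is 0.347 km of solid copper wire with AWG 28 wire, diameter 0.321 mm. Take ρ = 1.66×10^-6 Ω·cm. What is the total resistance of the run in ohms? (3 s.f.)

ρ = 1.66×10^-6 Ω·cm = 1.66×10^-8 Ω·m
Section 1: A_strand = π(8.4500e-05)² = 2.243e-08 m²; R₁ = ρL/(N·A_s) = (1.66×10^-8)(604)/(37×2.243e-08) = 12.08 Ω
Section 2: A = π(0.321/2 mm)² = π(1.6050e-04 m)² = 8.093e-08 m²
R₂ = (1.66×10^-8)(347)/(8.093e-08) = 71.18 Ω
R = R₁ + R₂ = 83.3 Ω

83.3 Ω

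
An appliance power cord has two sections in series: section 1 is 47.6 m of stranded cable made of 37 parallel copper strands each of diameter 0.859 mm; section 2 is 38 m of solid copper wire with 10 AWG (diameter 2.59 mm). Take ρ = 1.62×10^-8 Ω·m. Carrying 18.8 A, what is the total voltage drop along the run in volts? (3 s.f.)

Section 1: A_strand = π(4.2950e-04)² = 5.795e-07 m²; R₁ = ρL/(N·A_s) = (1.62×10^-8)(47.6)/(37×5.795e-07) = 0.03596 Ω
Section 2: A = π(2.59/2 mm)² = π(1.2950e-03 m)² = 5.269e-06 m²
R₂ = (1.62×10^-8)(38)/(5.269e-06) = 0.1168 Ω
R = R₁ + R₂ = 0.1528 Ω
V = IR = 18.8 × 0.1528 = 2.87 V

2.87 V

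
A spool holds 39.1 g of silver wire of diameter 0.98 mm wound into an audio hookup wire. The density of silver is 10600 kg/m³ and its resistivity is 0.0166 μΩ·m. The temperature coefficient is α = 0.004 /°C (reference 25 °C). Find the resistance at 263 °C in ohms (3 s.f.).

ρ = 0.0166 μΩ·m = 1.66×10^-8 Ω·m
A = π(d/2)² = π(4.9000e-04 m)² = 7.5430e-07 m²
L = m/(density·A) = 0.0391/(10600×7.5430e-07) = 4.89 m
R = ρL/A = (1.66×10^-8)(4.89)/(7.5430e-07) = 0.1076 Ω
R(263 °C) = 0.1076 × (1 + 0.004×238) = 0.210 Ω

0.210 Ω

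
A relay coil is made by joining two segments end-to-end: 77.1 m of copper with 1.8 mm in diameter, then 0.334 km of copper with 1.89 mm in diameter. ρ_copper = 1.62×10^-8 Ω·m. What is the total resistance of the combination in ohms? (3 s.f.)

2.42 Ω

Segment 1: A = π(d/2)² = π(9.0000e-04 m)² = 2.545e-06 m²
R₁ = ρL/A = (1.62×10^-8)(77.1)/(2.545e-06) = 0.4908 Ω
Segment 2: A = π(d/2)² = π(9.4500e-04 m)² = 2.806e-06 m²
R₂ = (1.62×10^-8)(334)/(2.806e-06) = 1.929 Ω
R = R₁ + R₂ = 2.42 Ω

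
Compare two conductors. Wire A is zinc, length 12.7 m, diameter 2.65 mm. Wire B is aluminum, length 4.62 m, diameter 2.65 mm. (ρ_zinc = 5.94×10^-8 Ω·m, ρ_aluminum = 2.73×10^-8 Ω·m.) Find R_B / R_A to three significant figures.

R ∝ ρL/d², so R_B/R_A = (ρ_B/ρ_A) × (L_B/L_A)
= (2.73×10^-8/5.94×10^-8) × (4.62/12.7) = 0.167

0.167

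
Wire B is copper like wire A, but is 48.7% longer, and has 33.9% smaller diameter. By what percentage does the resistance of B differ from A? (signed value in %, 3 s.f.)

240%

R ∝ L/d², so R_B/R_A = (1 + 48.7/100) × (1 − 33.9/100)⁻²
= 1.487 × 2.289 = 3.403
(R_B − R_A)/R_A = 3.403 − 1 = 240%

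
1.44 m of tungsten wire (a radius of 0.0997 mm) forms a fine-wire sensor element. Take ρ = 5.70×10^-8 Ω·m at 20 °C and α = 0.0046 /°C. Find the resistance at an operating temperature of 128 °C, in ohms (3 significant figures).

A = πr² = π(9.9700e-05 m)² = 3.123e-08 m²
R₍20°C₎ = ρL/A = (5.70×10^-8)(1.44)/(3.123e-08) = 2.628 Ω
R = R₀(1 + αΔT) = 2.628(1 + 0.0046×108) = 3.93 Ω

3.93 Ω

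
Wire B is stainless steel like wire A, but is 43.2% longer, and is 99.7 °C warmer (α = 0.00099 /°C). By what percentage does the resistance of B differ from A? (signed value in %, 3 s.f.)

57.3%

R ∝ ρL/d² with ρ ∝ (1+αΔT), so R_B/R_A = (1 + 43.2/100) × (1 + 0.00099×99.7)
= 1.432 × 1.099 = 1.573
(R_B − R_A)/R_A = 1.573 − 1 = 57.3%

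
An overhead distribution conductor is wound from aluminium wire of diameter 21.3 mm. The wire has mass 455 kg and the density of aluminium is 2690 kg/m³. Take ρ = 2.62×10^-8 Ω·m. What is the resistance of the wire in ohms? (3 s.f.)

A = π(d/2)² = π(1.0650e-02 m)² = 3.5633e-04 m²
L = m/(density·A) = 455/(2690×3.5633e-04) = 474.7 m
R = ρL/A = (2.62×10^-8)(474.7)/(3.5633e-04) = 0.0349 Ω

0.0349 Ω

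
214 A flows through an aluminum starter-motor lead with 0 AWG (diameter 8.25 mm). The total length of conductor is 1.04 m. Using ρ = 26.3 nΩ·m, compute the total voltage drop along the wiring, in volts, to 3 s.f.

ρ = 26.3 nΩ·m = 2.63×10^-8 Ω·m
A = π(8.25/2 mm)² = π(4.1250e-03 m)² = 5.346e-05 m²
R = ρL/A = (2.63×10^-8)(1.04)/(5.346e-05) = 5.117×10^-4 Ω
V = IR = 214 × 5.117×10^-4 = 0.109 V

0.109 V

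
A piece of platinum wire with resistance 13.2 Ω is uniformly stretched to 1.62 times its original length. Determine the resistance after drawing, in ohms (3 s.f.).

34.6 Ω

Volume constant ⇒ A' = A/k with k = 1.62. R' = ρ(kL)/(A/k) = k²R.
R' = 2.624 × 13.2 = 34.6 Ω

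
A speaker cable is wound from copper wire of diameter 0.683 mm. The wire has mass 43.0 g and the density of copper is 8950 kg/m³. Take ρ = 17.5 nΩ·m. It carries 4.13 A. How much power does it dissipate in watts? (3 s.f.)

10.7 W

ρ = 17.5 nΩ·m = 1.75×10^-8 Ω·m
A = π(d/2)² = π(3.4150e-04 m)² = 3.6638e-07 m²
L = m/(density·A) = 0.043/(8950×3.6638e-07) = 13.11 m
R = ρL/A = (1.75×10^-8)(13.11)/(3.6638e-07) = 0.6264 Ω
P = I²R = (4.13)² × 0.6264 = 10.7 W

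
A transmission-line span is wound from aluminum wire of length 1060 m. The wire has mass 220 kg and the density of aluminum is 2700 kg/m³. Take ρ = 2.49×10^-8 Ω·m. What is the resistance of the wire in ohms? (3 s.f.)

A = m/(density·L) = 220/(2700×1060) = 7.6869e-05 m²
R = ρL/A = (2.49×10^-8)(1060)/(7.6869e-05) = 0.343 Ω

0.343 Ω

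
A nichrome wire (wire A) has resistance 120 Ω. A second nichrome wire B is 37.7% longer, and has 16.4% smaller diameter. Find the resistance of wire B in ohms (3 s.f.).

R ∝ L/d², so R_B/R_A = (1 + 37.7/100) × (1 − 16.4/100)⁻²
= 1.377 × 1.431 = 1.97
R_B = 1.97 × 120 = 236 Ω

236 Ω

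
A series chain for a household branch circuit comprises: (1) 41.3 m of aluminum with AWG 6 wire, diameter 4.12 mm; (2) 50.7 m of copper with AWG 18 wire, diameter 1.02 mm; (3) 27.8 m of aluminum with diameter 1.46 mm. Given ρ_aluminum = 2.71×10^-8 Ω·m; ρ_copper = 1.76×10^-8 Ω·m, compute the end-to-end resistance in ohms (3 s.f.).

Seg 1: A = π(4.12/2 mm)² = π(2.0600e-03 m)² = 1.333e-05 m²
R_1 = (2.71×10^-8)(41.3)/(1.333e-05) = 0.08395 Ω
Seg 2: A = π(1.02/2 mm)² = π(5.1000e-04 m)² = 8.171e-07 m²
R_2 = (1.76×10^-8)(50.7)/(8.171e-07) = 1.092 Ω
Seg 3: A = π(d/2)² = π(7.3000e-04 m)² = 1.674e-06 m²
R_3 = (2.71×10^-8)(27.8)/(1.674e-06) = 0.45 Ω
R_total = R_1 + R_2 + R_3 = 1.63 Ω

1.63 Ω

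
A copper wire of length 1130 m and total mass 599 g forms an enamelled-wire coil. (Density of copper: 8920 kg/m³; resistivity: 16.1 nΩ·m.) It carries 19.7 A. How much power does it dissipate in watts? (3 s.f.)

ρ = 16.1 nΩ·m = 1.61×10^-8 Ω·m
A = m/(density·L) = 0.599/(8920×1130) = 5.9427e-08 m²
R = ρL/A = (1.61×10^-8)(1130)/(5.9427e-08) = 306.1 Ω
P = I²R = (19.7)² × 306.1 = 1.19×10^5 W

1.19×10^5 W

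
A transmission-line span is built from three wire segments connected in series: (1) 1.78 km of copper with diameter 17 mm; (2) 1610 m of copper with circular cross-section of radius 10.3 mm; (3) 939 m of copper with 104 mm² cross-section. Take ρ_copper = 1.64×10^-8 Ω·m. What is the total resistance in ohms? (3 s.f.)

0.356 Ω

Seg 1: A = π(d/2)² = π(8.5000e-03 m)² = 2.270e-04 m²
R_1 = (1.64×10^-8)(1780)/(2.270e-04) = 0.1286 Ω
Seg 2: A = πr² = π(1.0300e-02 m)² = 3.333e-04 m²
R_2 = (1.64×10^-8)(1610)/(3.333e-04) = 0.07922 Ω
Seg 3: A = 104 mm² = 1.040e-04 m²
R_3 = (1.64×10^-8)(939)/(1.040e-04) = 0.1481 Ω
R_total = R_1 + R_2 + R_3 = 0.356 Ω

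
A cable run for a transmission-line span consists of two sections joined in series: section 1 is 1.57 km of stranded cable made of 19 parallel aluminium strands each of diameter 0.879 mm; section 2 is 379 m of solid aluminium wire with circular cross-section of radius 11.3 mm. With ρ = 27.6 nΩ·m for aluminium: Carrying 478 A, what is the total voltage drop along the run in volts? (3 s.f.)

ρ = 27.6 nΩ·m = 2.76×10^-8 Ω·m
Section 1: A_strand = π(4.3950e-04)² = 6.068e-07 m²; R₁ = ρL/(N·A_s) = (2.76×10^-8)(1570)/(19×6.068e-07) = 3.758 Ω
Section 2: A = πr² = π(1.1300e-02 m)² = 4.011e-04 m²
R₂ = (2.76×10^-8)(379)/(4.011e-04) = 0.02608 Ω
R = R₁ + R₂ = 3.784 Ω
V = IR = 478 × 3.784 = 1810 V

1810 V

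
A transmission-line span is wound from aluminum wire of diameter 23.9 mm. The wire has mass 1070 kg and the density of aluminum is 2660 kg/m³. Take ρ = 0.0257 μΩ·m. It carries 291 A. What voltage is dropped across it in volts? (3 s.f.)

14.9 V

ρ = 0.0257 μΩ·m = 2.57×10^-8 Ω·m
A = π(d/2)² = π(1.1950e-02 m)² = 4.4863e-04 m²
L = m/(density·A) = 1070/(2660×4.4863e-04) = 896.6 m
R = ρL/A = (2.57×10^-8)(896.6)/(4.4863e-04) = 0.05136 Ω
V = IR = 291 × 0.05136 = 14.9 V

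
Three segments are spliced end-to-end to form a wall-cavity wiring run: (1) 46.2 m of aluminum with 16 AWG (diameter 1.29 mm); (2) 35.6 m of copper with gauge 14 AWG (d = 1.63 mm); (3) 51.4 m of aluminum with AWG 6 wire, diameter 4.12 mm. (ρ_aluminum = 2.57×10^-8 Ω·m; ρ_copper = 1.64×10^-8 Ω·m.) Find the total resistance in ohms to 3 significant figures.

1.29 Ω

Seg 1: A = π(1.29/2 mm)² = π(6.4500e-04 m)² = 1.307e-06 m²
R_1 = (2.57×10^-8)(46.2)/(1.307e-06) = 0.9085 Ω
Seg 2: A = π(1.63/2 mm)² = π(8.1500e-04 m)² = 2.087e-06 m²
R_2 = (1.64×10^-8)(35.6)/(2.087e-06) = 0.2798 Ω
Seg 3: A = π(4.12/2 mm)² = π(2.0600e-03 m)² = 1.333e-05 m²
R_3 = (2.57×10^-8)(51.4)/(1.333e-05) = 0.09909 Ω
R_total = R_1 + R_2 + R_3 = 1.29 Ω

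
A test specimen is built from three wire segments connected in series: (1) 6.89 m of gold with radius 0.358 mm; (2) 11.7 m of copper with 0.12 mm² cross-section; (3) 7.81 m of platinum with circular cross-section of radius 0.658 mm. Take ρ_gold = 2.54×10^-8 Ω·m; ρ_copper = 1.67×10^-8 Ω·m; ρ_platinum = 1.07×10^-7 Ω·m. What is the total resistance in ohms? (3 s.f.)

Seg 1: A = πr² = π(3.5800e-04 m)² = 4.026e-07 m²
R_1 = (2.54×10^-8)(6.89)/(4.026e-07) = 0.4346 Ω
Seg 2: A = 0.12 mm² = 1.200e-07 m²
R_2 = (1.67×10^-8)(11.7)/(1.200e-07) = 1.628 Ω
Seg 3: A = πr² = π(6.5800e-04 m)² = 1.360e-06 m²
R_3 = (1.07×10^-7)(7.81)/(1.360e-06) = 0.6144 Ω
R_total = R_1 + R_2 + R_3 = 2.68 Ω

2.68 Ω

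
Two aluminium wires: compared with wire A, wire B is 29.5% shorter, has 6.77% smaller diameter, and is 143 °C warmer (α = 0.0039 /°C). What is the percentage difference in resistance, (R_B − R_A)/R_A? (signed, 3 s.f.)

26.3%

R ∝ ρL/d² with ρ ∝ (1+αΔT), so R_B/R_A = (1 − 29.5/100) × (1 − 6.77/100)⁻² × (1 + 0.0039×143)
= 0.705 × 1.151 × 1.558 = 1.264
(R_B − R_A)/R_A = 1.264 − 1 = 26.3%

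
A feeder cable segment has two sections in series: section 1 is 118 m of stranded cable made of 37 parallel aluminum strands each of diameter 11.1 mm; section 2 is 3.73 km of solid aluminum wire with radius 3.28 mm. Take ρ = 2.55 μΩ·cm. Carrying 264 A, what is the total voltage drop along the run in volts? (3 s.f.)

ρ = 2.55 μΩ·cm = 2.55×10^-8 Ω·m
Section 1: A_strand = π(5.5500e-03)² = 9.677e-05 m²; R₁ = ρL/(N·A_s) = (2.55×10^-8)(118)/(37×9.677e-05) = 8.404×10^-4 Ω
Section 2: A = πr² = π(3.2800e-03 m)² = 3.380e-05 m²
R₂ = (2.55×10^-8)(3730)/(3.380e-05) = 2.814 Ω
R = R₁ + R₂ = 2.815 Ω
V = IR = 264 × 2.815 = 743 V

743 V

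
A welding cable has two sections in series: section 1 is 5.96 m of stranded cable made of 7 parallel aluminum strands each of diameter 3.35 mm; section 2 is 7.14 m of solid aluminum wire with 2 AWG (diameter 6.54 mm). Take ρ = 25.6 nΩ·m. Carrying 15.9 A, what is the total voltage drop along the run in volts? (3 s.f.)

ρ = 25.6 nΩ·m = 2.56×10^-8 Ω·m
Section 1: A_strand = π(1.6750e-03)² = 8.814e-06 m²; R₁ = ρL/(N·A_s) = (2.56×10^-8)(5.96)/(7×8.814e-06) = 0.002473 Ω
Section 2: A = π(6.54/2 mm)² = π(3.2700e-03 m)² = 3.359e-05 m²
R₂ = (2.56×10^-8)(7.14)/(3.359e-05) = 0.005441 Ω
R = R₁ + R₂ = 0.007914 Ω
V = IR = 15.9 × 0.007914 = 0.126 V

0.126 V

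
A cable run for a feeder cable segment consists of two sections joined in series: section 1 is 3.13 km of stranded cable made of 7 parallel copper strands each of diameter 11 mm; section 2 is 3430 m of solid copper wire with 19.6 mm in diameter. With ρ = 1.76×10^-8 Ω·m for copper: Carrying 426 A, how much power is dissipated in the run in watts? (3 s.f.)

Section 1: A_strand = π(5.5000e-03)² = 9.503e-05 m²; R₁ = ρL/(N·A_s) = (1.76×10^-8)(3130)/(7×9.503e-05) = 0.08281 Ω
Section 2: A = π(d/2)² = π(9.8000e-03 m)² = 3.017e-04 m²
R₂ = (1.76×10^-8)(3430)/(3.017e-04) = 0.2001 Ω
R = R₁ + R₂ = 0.2829 Ω
P = I²R = (426)² × 0.2829 = 51300 W

51300 W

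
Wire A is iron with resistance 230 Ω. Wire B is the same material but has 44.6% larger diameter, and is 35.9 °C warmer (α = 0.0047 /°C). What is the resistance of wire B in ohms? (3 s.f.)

129 Ω

R ∝ ρL/d² with ρ ∝ (1+αΔT), so R_B/R_A = (1 + 44.6/100)⁻² × (1 + 0.0047×35.9)
= 0.4783 × 1.169 = 0.559
R_B = 0.559 × 230 = 129 Ω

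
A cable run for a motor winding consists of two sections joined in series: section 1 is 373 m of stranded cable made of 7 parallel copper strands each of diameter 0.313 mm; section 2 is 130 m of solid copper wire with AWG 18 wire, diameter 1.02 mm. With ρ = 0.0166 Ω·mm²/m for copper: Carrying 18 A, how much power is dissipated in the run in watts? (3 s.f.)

4580 W

ρ = 0.0166 Ω·mm²/m = 1.66×10^-8 Ω·m
Section 1: A_strand = π(1.5650e-04)² = 7.694e-08 m²; R₁ = ρL/(N·A_s) = (1.66×10^-8)(373)/(7×7.694e-08) = 11.5 Ω
Section 2: A = π(1.02/2 mm)² = π(5.1000e-04 m)² = 8.171e-07 m²
R₂ = (1.66×10^-8)(130)/(8.171e-07) = 2.641 Ω
R = R₁ + R₂ = 14.14 Ω
P = I²R = (18)² × 14.14 = 4580 W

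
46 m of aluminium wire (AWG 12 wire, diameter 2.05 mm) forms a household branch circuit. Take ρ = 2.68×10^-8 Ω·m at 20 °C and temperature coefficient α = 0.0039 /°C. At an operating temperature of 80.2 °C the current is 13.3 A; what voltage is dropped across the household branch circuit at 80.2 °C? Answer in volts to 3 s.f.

A = π(2.05/2 mm)² = π(1.0250e-03 m)² = 3.301e-06 m²
R₍20₎ = ρL/A = (2.68×10^-8)(46)/(3.301e-06) = 0.3735 Ω
R₍80.2₎ = R₍20₎(1 + αΔT) = 0.3735 × (1 + 0.0039×60.2) = 0.4612 Ω
V = IR = 13.3 × 0.4612 = 6.13 V

6.13 V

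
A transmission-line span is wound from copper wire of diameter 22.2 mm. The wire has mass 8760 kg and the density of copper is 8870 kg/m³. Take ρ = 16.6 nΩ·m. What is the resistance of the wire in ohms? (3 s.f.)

0.109 Ω

ρ = 16.6 nΩ·m = 1.66×10^-8 Ω·m
A = π(d/2)² = π(1.1100e-02 m)² = 3.8708e-04 m²
L = m/(density·A) = 8760/(8870×3.8708e-04) = 2551 m
R = ρL/A = (1.66×10^-8)(2551)/(3.8708e-04) = 0.109 Ω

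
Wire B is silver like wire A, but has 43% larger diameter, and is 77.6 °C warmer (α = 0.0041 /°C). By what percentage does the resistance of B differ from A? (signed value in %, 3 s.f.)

R ∝ ρL/d² with ρ ∝ (1+αΔT), so R_B/R_A = (1 + 43/100)⁻² × (1 + 0.0041×77.6)
= 0.489 × 1.318 = 0.6446
(R_B − R_A)/R_A = 0.6446 − 1 = -35.5%

-35.5%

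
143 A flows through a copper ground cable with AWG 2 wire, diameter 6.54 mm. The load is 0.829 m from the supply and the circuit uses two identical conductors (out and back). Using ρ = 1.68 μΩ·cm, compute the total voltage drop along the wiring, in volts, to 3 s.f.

0.119 V

ρ = 1.68 μΩ·cm = 1.68×10^-8 Ω·m
A = π(6.54/2 mm)² = π(3.2700e-03 m)² = 3.359e-05 m²
Total conductor length (both ways) L = 2 × 0.829 = 1.658 m
R = ρL/A = (1.68×10^-8)(1.658)/(3.359e-05) = 8.292×10^-4 Ω
V = IR = 143 × 8.292×10^-4 = 0.119 V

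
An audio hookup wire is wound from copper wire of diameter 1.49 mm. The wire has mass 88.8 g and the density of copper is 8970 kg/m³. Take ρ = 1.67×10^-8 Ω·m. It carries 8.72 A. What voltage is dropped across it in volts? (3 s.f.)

A = π(d/2)² = π(7.4500e-04 m)² = 1.7437e-06 m²
L = m/(density·A) = 0.0888/(8970×1.7437e-06) = 5.678 m
R = ρL/A = (1.67×10^-8)(5.678)/(1.7437e-06) = 0.05438 Ω
V = IR = 8.72 × 0.05438 = 0.474 V

0.474 V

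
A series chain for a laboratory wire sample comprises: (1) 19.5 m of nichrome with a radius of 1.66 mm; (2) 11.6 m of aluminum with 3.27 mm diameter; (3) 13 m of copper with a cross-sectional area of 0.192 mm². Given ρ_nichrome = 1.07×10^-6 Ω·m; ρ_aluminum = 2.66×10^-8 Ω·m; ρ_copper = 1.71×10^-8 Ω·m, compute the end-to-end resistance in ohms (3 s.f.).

Seg 1: A = πr² = π(1.6600e-03 m)² = 8.657e-06 m²
R_1 = (1.07×10^-6)(19.5)/(8.657e-06) = 2.41 Ω
Seg 2: A = π(d/2)² = π(1.6350e-03 m)² = 8.398e-06 m²
R_2 = (2.66×10^-8)(11.6)/(8.398e-06) = 0.03674 Ω
Seg 3: A = 0.192 mm² = 1.920e-07 m²
R_3 = (1.71×10^-8)(13)/(1.920e-07) = 1.158 Ω
R_total = R_1 + R_2 + R_3 = 3.60 Ω

3.60 Ω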